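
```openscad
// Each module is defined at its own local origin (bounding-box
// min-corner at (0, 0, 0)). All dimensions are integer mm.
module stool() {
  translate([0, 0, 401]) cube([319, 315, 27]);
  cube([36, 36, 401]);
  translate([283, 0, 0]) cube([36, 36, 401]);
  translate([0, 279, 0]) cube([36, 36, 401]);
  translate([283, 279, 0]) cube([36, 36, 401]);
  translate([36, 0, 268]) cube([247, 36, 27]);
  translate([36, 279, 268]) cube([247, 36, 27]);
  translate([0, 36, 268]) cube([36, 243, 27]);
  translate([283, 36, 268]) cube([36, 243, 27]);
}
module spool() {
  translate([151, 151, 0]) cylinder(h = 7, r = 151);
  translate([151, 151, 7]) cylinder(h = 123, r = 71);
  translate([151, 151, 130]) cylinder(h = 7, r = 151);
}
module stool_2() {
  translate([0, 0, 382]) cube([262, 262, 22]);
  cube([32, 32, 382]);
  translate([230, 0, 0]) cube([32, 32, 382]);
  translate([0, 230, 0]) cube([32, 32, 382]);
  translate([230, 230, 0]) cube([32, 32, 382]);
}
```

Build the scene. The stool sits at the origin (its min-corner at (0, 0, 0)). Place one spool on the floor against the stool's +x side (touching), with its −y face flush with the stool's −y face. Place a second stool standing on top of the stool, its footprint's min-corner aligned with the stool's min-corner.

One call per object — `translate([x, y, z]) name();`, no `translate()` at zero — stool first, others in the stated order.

stool();
translate([319, 0, 0]) spool();
translate([0, 0, 428]) stool_2();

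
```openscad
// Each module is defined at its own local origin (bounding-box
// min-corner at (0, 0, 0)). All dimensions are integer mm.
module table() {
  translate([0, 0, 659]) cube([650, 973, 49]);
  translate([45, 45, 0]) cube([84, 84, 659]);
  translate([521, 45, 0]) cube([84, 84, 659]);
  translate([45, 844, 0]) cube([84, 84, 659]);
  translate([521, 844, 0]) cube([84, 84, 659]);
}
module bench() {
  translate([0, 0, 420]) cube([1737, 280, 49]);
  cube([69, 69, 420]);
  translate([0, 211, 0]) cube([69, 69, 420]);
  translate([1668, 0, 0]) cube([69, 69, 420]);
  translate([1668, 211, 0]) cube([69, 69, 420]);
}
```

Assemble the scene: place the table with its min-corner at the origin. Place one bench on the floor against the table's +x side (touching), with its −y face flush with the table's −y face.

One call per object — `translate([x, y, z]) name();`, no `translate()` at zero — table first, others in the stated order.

table();
translate([650, 0, 0]) bench();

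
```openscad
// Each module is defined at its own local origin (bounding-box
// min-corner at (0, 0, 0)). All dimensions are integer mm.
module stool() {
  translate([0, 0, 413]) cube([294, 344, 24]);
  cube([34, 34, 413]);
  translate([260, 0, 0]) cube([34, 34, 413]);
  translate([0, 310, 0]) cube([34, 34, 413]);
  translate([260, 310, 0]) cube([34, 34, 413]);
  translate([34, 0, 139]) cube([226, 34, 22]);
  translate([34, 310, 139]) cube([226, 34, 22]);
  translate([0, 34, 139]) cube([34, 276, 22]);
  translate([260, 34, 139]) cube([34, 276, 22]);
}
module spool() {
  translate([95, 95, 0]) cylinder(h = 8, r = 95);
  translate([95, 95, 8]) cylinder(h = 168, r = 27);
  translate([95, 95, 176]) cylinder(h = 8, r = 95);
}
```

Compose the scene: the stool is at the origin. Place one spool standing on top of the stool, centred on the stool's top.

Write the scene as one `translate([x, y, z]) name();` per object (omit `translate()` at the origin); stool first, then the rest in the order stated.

stool();
translate([52, 77, 437]) spool();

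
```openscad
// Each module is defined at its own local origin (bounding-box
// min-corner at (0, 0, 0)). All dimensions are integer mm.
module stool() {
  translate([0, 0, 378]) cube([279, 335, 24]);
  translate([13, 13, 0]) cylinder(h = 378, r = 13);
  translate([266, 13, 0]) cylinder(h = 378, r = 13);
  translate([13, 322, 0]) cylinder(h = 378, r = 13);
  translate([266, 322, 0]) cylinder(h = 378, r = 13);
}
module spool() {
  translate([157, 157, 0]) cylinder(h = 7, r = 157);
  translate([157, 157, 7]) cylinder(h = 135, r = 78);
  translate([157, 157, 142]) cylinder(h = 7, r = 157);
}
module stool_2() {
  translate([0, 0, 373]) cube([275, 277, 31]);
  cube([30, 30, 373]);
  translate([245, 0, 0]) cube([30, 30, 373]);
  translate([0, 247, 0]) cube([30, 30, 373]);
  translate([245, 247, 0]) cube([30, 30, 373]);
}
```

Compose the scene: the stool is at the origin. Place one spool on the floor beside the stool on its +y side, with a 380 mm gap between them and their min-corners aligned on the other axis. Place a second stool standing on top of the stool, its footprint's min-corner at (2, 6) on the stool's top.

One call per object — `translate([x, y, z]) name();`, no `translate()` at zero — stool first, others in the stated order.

stool();
translate([0, 715, 0]) spool();
translate([2, 6, 402]) stool_2();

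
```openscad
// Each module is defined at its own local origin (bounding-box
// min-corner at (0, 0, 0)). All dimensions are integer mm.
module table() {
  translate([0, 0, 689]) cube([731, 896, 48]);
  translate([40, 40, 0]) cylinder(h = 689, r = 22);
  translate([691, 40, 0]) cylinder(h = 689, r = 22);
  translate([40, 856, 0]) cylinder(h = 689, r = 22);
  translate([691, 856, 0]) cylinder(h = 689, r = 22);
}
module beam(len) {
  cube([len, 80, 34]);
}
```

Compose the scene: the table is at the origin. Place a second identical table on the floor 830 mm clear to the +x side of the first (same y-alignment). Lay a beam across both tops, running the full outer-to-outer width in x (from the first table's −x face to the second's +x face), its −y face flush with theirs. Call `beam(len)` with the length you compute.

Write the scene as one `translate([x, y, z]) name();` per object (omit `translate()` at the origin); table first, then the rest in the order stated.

table();
translate([1561, 0, 0]) table();
translate([0, 0, 737]) beam(2292);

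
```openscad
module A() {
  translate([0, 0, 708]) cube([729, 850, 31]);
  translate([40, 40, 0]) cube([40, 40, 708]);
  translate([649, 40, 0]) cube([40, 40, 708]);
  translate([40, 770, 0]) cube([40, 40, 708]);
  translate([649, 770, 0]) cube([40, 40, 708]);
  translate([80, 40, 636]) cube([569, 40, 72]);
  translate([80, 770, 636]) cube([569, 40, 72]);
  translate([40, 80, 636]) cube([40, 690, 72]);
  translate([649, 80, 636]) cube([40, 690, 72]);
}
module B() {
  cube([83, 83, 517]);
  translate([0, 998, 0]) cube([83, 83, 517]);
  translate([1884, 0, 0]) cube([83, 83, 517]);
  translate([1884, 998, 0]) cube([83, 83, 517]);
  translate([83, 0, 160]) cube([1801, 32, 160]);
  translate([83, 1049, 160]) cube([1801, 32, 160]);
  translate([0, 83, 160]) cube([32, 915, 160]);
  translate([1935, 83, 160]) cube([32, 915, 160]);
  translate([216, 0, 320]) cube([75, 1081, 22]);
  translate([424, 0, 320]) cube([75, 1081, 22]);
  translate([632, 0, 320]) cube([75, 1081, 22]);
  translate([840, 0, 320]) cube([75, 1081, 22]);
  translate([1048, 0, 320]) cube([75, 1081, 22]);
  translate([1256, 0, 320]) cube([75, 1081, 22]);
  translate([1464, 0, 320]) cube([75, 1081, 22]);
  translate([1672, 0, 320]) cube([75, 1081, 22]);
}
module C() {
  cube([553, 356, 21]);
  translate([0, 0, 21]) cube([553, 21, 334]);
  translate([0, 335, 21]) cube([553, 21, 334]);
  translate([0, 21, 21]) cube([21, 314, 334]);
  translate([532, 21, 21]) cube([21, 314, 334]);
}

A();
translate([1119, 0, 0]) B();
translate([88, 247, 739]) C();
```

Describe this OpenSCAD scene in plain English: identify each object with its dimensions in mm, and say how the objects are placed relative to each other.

A is a table: top 729 mm (x) × 850 mm (y), 31 mm thick, upper face at z = 739 mm, on four 40×40 mm square legs, each inset 40 mm from the nearest pair of top edges, running from z = 0 to the bottom of the top. Four apron rails, 40 mm thick and 72 mm tall, run between adjacent legs with their top edges flush with the underside of the top and their outer faces flush with the legs' outer faces.

B is a bed frame 1967 mm long (x) by 1081 mm wide (y). Four 83×83 mm corner posts, 517 mm tall, at the corners of the footprint. Four rails of 32 mm thickness and 160 mm height run between adjacent posts with their undersides at z = 160 mm, their outer faces flush with the outside of the frame (the two x-running rails run between the posts' inner faces; the two y-running rails run between the posts' inner faces). 8 slats, each 75 mm wide (x) and 22 mm thick, lie across the top of the two x-running rails, running the full 1081 mm width of the frame in y; the slats are evenly spaced along x between the inner faces of the end posts with equal gaps (rounded down to the nearest mm) at the −x end and between each pair — any rounding remainder accumulates at the +x end.

C is an open storage box with external size 553×356×355 mm and wall thickness 21 mm (the base is also 21 mm thick). The base covers the whole footprint; the four walls stand on the base, with the y-facing walls full-width and the x-facing walls fitting between their inner faces.

The bed frame is on the floor beside the table on its +x side. The open box is on top of the table, centred.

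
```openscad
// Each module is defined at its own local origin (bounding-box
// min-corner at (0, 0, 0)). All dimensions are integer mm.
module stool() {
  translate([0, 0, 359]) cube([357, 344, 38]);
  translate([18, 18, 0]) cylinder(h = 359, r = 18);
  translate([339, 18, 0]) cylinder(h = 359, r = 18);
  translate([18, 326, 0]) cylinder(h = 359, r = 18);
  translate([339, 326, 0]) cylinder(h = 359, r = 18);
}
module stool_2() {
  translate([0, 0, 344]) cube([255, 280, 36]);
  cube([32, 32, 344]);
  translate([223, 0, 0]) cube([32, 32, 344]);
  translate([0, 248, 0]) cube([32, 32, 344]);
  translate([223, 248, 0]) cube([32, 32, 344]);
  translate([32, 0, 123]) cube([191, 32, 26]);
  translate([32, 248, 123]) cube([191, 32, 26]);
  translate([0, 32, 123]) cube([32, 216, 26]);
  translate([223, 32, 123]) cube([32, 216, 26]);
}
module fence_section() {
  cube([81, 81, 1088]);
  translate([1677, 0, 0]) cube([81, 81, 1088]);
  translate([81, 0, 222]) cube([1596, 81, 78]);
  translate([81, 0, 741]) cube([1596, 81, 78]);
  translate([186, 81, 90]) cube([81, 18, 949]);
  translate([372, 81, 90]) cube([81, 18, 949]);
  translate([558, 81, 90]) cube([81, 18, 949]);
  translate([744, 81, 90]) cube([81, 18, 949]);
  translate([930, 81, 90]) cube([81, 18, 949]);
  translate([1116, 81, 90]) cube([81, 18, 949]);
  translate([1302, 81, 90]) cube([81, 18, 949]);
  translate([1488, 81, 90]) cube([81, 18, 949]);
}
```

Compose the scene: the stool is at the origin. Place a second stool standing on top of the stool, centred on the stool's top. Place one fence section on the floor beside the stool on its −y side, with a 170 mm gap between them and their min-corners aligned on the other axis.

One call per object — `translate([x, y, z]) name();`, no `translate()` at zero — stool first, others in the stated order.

stool();
translate([51, 32, 397]) stool_2();
translate([0, -269, 0]) fence_section();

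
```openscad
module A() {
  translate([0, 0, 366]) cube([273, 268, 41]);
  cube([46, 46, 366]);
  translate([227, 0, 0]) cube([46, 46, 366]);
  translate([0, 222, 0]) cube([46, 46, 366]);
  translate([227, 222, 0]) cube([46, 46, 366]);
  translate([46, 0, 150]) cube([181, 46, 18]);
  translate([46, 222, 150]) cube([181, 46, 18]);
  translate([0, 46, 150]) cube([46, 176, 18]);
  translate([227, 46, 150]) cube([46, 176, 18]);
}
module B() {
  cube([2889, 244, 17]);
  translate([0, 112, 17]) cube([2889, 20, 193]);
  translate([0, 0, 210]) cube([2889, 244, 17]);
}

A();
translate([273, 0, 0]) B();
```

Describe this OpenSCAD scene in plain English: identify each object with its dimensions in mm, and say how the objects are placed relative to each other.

A is a four-legged stool. The seat is a 273×268×41 mm slab whose top surface is at z = 407 mm; four square legs, each 46×46 mm in cross-section, run from the floor (z = 0) to the underside of the seat, each flush with a corner of the seat. Four stretchers, 46 mm wide and 18 mm tall, connect adjacent legs with their undersides at z = 150 mm, each running between the inner faces of the legs it joins and aligned with the legs' outer faces on the other axis.

B is an I-beam lying along x, 2889 mm long. Overall section height 227 mm. Two flanges 244 mm wide (y) and 17 mm thick, one on the floor and one at the top; a web 20 mm thick runs between them, centred on the flange width.

The I-beam is against the stool's +x side, with their −y faces flush.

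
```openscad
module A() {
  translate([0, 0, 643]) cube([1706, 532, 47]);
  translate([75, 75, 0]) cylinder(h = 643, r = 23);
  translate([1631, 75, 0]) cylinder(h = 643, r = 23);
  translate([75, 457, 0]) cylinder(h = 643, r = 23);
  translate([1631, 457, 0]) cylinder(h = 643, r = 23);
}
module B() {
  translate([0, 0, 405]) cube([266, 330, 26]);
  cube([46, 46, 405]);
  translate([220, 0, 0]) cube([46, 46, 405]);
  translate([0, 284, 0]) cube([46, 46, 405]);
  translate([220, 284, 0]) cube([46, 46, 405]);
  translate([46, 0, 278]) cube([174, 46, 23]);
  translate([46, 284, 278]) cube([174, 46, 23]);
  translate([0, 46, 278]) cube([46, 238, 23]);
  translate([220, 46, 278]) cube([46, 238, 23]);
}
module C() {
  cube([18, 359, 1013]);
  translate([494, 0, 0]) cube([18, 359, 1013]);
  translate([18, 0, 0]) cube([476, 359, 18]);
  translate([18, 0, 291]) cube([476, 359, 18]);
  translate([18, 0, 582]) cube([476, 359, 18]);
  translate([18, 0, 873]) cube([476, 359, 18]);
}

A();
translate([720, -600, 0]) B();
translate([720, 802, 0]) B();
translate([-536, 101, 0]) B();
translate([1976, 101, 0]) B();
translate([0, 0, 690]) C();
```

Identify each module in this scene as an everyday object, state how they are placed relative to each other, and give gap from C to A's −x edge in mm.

The bookshelf's min-x is at 0; the table's min-x is 0; gap = 0 mm.

A is a table. B is a stool. C is a bookshelf. Four stools sit around the table at the −y, +y, −x, +x sides. The bookshelf is on top of the table. The gap from the bookshelf to the table's −x edge is 0 mm.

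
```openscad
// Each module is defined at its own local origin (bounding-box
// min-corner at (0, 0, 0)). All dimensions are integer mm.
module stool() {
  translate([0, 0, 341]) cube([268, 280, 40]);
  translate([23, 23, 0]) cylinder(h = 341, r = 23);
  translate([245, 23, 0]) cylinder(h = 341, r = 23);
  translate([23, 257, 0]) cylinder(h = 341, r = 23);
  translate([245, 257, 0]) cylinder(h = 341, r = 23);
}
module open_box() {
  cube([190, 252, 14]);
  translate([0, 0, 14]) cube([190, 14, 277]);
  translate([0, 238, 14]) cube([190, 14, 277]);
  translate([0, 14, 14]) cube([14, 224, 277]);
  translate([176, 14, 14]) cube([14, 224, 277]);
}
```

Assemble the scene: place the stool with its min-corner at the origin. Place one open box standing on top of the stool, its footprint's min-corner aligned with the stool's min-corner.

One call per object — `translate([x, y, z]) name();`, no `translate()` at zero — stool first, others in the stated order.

stool();
translate([0, 0, 381]) open_box();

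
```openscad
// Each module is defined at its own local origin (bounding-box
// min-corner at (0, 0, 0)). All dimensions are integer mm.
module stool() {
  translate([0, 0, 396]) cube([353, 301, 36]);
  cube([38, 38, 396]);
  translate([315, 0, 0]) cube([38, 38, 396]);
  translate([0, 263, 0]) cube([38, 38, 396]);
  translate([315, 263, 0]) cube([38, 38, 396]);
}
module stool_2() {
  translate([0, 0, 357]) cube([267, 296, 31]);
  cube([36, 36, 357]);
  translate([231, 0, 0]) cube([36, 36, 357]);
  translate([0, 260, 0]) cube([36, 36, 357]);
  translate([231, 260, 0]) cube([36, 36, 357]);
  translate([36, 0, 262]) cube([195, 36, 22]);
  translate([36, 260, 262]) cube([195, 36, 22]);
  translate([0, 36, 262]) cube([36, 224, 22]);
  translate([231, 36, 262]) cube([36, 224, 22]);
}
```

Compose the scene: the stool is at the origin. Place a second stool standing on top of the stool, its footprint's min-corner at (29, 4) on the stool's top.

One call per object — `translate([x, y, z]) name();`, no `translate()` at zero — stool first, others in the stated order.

stool();
translate([29, 4, 432]) stool_2();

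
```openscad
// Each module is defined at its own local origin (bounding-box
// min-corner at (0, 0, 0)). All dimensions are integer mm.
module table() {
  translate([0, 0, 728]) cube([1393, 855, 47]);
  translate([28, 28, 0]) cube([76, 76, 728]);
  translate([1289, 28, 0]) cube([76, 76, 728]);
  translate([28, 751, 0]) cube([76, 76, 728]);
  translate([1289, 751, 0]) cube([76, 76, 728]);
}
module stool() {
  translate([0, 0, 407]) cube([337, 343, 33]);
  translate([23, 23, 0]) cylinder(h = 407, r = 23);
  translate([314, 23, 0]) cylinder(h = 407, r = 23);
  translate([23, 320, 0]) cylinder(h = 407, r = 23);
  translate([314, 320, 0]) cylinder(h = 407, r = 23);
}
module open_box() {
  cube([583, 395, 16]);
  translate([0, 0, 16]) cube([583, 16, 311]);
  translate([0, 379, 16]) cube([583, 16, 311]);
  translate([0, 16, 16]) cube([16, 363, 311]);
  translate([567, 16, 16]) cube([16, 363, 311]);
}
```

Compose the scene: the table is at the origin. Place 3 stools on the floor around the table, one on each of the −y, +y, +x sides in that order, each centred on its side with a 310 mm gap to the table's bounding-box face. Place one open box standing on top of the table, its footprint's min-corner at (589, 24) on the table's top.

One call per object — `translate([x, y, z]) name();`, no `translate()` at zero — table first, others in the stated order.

table();
translate([528, -653, 0]) stool();
translate([528, 1165, 0]) stool();
translate([1703, 256, 0]) stool();
translate([589, 24, 775]) open_box();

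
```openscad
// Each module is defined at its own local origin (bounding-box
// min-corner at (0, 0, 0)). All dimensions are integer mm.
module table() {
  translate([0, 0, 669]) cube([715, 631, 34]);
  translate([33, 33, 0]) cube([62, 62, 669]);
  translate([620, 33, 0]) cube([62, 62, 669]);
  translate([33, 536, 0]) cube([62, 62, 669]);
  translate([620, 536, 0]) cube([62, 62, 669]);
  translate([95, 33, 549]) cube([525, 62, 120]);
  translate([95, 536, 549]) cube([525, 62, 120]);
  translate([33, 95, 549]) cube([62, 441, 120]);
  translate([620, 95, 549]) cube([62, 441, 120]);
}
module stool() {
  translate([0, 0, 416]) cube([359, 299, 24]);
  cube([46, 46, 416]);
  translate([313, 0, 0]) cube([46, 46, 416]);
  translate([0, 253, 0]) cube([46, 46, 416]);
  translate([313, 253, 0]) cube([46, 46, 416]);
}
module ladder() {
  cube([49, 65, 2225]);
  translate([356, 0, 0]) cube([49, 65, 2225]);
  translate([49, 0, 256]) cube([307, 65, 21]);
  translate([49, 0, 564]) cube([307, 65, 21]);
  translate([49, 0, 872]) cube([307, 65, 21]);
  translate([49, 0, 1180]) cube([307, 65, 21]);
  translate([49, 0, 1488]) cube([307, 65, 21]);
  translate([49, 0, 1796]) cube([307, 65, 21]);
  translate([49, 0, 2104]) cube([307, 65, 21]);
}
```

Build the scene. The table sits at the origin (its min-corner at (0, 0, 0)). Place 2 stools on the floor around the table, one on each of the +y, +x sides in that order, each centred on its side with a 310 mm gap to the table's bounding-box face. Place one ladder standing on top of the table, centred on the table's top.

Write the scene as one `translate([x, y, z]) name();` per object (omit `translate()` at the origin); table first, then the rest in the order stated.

table();
translate([178, 941, 0]) stool();
translate([1025, 166, 0]) stool();
translate([155, 283, 703]) ladder();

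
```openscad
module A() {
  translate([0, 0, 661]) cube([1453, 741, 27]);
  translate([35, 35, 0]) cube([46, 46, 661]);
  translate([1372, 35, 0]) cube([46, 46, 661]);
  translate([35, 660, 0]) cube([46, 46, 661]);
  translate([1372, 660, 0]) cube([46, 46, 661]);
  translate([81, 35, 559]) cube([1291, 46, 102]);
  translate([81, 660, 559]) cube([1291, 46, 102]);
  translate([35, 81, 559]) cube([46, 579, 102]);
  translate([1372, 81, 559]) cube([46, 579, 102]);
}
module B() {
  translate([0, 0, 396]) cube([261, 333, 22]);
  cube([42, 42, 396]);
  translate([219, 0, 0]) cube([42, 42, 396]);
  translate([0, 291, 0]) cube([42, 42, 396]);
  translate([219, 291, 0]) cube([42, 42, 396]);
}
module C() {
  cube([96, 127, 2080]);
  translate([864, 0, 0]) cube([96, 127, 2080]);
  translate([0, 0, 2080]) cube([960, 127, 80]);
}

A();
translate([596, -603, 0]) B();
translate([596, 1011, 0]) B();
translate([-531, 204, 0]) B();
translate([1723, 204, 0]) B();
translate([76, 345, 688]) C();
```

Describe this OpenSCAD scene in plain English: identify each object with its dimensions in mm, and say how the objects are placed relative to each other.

A is a rectangular dining table. The top is 1453×741×27 mm with its upper surface at z = 688 mm. It stands on four 46×46 mm square legs, each inset 35 mm from the nearest pair of top edges, running from the floor to the underside of the top. Four apron rails, 46 mm thick and 102 mm tall, run between adjacent legs with their top edges flush with the underside of the top and their outer faces flush with the legs' outer faces.

B is a four-legged stool. The seat is a 261×333×22 mm slab whose top surface is at z = 418 mm; four square legs, each 42×42 mm in cross-section, run from the floor (z = 0) to the underside of the seat, each flush with a corner of the seat.

C is a door frame. The clear opening is 768 mm wide and 2080 mm high. Two 96 mm wide jambs, 127 mm deep, stand either side of the opening from the floor to the top of the opening. A 80 mm thick head sits across the top of both jambs, spanning the full outside width of the frame.

Four stools sit around the table at the −y, +y, −x, +x sides. The door frame is on top of the table.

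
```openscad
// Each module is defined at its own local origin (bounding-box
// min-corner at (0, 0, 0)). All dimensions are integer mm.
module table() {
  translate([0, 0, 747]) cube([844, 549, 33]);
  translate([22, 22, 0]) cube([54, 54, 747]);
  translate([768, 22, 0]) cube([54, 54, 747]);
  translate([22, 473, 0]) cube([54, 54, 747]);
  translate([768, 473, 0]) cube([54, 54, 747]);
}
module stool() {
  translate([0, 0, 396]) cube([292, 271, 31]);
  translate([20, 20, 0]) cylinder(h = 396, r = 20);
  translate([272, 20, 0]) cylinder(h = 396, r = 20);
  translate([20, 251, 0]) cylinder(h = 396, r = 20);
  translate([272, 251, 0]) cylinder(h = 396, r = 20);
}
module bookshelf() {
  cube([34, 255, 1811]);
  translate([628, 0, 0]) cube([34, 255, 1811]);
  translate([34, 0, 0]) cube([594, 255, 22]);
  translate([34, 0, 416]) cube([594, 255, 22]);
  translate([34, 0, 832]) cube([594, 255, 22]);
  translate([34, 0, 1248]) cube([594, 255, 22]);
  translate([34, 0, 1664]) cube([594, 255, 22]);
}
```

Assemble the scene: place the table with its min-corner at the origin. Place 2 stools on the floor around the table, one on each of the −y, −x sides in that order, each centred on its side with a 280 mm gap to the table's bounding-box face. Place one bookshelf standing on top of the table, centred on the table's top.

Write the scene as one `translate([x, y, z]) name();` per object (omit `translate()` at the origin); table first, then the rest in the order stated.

table();
translate([276, -551, 0]) stool();
translate([-572, 139, 0]) stool();
translate([91, 147, 780]) bookshelf();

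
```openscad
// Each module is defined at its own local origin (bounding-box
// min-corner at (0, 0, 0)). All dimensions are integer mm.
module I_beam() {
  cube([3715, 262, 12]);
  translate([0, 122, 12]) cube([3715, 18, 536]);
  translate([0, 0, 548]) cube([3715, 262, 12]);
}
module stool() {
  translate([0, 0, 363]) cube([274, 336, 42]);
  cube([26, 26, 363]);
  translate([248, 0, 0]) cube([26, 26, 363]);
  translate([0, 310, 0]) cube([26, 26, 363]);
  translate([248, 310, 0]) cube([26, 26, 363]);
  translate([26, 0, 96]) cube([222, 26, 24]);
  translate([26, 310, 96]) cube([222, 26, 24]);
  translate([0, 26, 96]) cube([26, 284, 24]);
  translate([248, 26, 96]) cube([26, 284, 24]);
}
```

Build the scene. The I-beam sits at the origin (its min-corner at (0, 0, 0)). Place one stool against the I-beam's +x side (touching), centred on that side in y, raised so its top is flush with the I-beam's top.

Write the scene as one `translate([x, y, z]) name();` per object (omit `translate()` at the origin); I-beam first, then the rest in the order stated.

I_beam();
translate([3715, -37, 155]) stool();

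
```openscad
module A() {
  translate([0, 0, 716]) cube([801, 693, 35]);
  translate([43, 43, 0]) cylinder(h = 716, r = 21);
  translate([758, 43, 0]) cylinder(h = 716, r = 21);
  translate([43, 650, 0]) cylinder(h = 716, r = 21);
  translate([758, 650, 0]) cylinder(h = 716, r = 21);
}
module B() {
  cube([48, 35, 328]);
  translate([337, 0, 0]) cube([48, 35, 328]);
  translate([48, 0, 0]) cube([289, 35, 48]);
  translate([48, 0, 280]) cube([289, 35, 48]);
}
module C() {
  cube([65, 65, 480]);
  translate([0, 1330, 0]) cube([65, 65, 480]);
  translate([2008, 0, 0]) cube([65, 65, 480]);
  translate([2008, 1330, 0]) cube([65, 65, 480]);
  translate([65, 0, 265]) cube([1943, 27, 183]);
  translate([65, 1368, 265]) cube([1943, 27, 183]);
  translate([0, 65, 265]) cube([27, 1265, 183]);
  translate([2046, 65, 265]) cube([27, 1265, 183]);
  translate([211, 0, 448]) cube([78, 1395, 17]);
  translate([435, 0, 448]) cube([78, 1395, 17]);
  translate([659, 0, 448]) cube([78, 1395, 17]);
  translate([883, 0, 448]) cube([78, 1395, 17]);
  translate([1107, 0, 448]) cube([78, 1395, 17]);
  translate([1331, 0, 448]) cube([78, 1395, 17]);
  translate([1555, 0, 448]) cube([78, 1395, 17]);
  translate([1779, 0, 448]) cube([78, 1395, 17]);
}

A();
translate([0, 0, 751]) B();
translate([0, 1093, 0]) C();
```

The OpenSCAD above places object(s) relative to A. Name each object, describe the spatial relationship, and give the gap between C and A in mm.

The bed frame's nearest face is 400 mm from the table's +y face.

A is a table. B is a picture frame. C is a bed frame. The picture frame is on top of the table. The bed frame is on the floor beside the table on its +y side. The gap between the bed frame and the table is 400 mm.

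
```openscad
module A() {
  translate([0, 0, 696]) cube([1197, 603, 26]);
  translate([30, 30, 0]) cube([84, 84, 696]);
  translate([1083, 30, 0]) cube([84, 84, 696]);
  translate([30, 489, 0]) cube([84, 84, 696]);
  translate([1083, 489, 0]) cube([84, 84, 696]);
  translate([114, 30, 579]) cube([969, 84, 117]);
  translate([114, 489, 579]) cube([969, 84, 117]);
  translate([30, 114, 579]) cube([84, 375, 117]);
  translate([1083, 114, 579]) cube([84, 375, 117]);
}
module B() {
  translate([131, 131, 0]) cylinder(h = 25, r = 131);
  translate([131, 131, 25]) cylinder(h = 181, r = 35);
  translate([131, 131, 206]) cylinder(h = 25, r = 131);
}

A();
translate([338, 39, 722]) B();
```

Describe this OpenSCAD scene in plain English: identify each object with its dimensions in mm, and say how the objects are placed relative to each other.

A is a table with a 1197×603 mm rectangular top, 26 mm thick, top surface at z = 722 mm, supported by four 84×84 mm square legs, each inset 30 mm from the nearest pair of top edges, running from the floor. Four apron rails, 84 mm thick and 117 mm tall, run between adjacent legs with their top edges flush with the underside of the top and their outer faces flush with the legs' outer faces.

B is a spool: two coaxial disc flanges of radius 131 mm and thickness 25 mm, joined by a core cylinder of radius 35 mm and height 181 mm. The lower flange rests on z = 0 and the three cylinders share a vertical axis.

The spool is on top of the table.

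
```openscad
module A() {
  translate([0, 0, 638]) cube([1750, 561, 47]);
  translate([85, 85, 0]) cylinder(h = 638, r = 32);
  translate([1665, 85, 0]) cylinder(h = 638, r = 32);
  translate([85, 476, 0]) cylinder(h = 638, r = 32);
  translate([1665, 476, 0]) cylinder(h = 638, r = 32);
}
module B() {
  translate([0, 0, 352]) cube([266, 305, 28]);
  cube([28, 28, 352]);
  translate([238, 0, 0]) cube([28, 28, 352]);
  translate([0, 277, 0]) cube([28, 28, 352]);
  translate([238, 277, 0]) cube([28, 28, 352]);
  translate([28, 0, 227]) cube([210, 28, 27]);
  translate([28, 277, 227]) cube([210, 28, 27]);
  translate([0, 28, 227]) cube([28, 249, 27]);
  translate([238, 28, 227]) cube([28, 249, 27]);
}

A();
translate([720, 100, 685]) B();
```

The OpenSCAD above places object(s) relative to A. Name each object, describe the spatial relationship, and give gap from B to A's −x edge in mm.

A is a table. B is a stool. The stool is on top of the table. The gap from the stool to the table's −x edge is 720 mm.

The stool's min-x is at 720; the table's min-x is 0; gap = 720 mm.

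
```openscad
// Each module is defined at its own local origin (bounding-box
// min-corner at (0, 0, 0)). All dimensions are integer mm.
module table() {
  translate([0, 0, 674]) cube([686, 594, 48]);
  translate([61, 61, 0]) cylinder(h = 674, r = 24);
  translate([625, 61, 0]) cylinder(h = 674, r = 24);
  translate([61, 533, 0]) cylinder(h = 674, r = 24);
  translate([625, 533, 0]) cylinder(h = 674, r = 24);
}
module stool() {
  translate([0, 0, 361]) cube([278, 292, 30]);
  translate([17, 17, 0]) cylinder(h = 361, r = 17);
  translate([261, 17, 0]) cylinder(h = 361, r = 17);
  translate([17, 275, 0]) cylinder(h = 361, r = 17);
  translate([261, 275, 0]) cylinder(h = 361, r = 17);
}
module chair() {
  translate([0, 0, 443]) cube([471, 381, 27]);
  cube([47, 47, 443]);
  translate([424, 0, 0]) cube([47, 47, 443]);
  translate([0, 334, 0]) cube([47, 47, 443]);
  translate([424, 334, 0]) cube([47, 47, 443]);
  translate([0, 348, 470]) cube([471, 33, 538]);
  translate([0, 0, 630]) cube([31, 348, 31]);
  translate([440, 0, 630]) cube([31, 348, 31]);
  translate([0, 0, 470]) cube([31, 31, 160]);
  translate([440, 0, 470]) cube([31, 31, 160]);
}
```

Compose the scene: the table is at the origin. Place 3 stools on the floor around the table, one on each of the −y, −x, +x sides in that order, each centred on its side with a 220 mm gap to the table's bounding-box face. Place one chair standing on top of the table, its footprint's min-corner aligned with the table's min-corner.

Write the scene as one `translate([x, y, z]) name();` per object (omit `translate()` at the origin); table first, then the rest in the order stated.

table();
translate([204, -512, 0]) stool();
translate([-498, 151, 0]) stool();
translate([906, 151, 0]) stool();
translate([0, 0, 722]) chair();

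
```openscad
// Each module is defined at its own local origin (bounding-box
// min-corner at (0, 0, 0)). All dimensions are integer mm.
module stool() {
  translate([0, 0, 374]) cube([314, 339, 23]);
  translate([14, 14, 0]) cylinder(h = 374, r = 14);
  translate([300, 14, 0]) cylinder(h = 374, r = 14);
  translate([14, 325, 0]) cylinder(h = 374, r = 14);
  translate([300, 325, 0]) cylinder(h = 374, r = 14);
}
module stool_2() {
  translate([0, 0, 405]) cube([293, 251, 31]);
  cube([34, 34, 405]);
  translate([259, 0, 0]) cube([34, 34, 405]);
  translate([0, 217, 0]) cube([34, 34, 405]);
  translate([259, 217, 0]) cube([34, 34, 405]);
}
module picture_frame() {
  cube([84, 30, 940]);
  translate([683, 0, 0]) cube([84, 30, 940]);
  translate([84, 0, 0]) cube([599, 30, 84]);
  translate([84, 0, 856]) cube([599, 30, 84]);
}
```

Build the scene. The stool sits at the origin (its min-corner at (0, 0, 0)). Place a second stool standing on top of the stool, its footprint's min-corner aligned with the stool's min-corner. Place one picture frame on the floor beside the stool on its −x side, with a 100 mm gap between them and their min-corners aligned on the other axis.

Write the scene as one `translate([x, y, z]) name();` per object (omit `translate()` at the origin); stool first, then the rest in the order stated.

stool();
translate([0, 0, 397]) stool_2();
translate([-867, 0, 0]) picture_frame();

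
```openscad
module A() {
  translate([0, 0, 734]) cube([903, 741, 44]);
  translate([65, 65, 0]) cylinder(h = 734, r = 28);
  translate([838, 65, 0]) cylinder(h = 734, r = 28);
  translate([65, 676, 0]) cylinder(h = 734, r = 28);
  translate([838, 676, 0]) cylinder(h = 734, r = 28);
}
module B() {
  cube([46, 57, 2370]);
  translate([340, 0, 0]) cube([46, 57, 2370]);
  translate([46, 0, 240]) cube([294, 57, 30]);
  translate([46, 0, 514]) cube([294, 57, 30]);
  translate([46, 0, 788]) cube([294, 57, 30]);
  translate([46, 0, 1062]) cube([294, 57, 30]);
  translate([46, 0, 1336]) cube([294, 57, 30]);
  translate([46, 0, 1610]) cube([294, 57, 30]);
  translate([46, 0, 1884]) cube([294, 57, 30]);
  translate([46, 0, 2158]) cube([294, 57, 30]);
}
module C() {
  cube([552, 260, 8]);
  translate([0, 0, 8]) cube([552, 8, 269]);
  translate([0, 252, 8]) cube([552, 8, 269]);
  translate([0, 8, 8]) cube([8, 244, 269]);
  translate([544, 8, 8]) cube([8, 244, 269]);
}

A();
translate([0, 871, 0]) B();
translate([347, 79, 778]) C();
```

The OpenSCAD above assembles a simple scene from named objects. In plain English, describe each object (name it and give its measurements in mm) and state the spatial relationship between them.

A is a rectangular dining table. The top is 903×741×44 mm with its upper surface at z = 778 mm. It stands on four round legs of 56 mm diameter, each leg's bounding box inset 37 mm from the nearest pair of top edges, running from the floor to the underside of the top.

B is a straight ladder. Two 46×57 mm vertical rails, 2370 mm tall, stand 386 mm apart (outside-to-outside) with their front faces coplanar on the −y side. 8 rungs, each 57 mm deep and 30 mm tall, span between the inner faces of the rails, front faces flush with the rails. The lowest rung's underside is at z = 240 mm and rungs are spaced 274 mm apart (underside to underside).

C is an open-topped rectangular box: outside dimensions 552×260×277 mm, with a uniform wall and base thickness of 8 mm. The base is a full 552×260 slab on the floor; four walls sit on top of the base. The front and back walls (the −y and +y sides) span the full width; the two side walls fit between them.

The ladder is on the floor beside the table on its +y side. The open box is on top of the table.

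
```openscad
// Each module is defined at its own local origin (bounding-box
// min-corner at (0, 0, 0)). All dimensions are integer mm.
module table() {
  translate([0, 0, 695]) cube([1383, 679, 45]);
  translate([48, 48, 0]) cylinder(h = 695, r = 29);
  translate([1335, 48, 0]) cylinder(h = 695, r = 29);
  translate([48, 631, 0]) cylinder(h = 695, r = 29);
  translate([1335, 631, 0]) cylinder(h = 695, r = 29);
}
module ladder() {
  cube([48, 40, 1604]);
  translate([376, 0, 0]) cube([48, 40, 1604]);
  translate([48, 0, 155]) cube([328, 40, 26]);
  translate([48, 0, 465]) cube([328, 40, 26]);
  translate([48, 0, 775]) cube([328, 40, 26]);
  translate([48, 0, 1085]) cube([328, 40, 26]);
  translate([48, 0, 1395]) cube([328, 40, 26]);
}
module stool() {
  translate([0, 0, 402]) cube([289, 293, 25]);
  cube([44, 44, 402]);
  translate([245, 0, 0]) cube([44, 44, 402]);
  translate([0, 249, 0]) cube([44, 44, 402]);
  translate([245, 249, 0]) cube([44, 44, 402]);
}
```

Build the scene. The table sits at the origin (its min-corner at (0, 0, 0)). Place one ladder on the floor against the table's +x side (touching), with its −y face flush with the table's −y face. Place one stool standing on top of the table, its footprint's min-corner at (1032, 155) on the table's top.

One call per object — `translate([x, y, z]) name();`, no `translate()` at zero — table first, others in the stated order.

table();
translate([1383, 0, 0]) ladder();
translate([1032, 155, 740]) stool();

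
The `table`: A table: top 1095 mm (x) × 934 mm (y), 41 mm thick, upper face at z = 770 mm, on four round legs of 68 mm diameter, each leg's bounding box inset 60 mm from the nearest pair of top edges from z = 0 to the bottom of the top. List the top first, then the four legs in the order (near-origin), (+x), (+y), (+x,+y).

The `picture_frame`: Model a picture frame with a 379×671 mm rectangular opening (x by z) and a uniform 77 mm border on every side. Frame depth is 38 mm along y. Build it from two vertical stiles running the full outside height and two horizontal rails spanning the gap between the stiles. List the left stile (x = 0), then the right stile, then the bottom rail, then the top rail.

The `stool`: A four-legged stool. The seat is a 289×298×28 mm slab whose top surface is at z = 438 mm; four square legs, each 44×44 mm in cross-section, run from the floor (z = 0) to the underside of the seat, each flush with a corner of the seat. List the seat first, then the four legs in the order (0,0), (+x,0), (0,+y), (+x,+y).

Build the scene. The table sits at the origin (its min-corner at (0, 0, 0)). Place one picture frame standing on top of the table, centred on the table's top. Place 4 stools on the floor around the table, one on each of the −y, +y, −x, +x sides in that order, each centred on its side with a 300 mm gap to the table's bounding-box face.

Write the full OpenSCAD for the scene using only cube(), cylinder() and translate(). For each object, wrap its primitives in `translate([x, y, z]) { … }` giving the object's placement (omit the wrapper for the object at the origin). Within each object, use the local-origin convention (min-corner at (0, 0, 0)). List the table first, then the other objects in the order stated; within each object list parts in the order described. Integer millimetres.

translate([0, 0, 729]) cube([1095, 934, 41]);
translate([94, 94, 0]) cylinder(h = 729, r = 34);
translate([1001, 94, 0]) cylinder(h = 729, r = 34);
translate([94, 840, 0]) cylinder(h = 729, r = 34);
translate([1001, 840, 0]) cylinder(h = 729, r = 34);
translate([281, 448, 770]) {
  cube([77, 38, 825]);
  translate([456, 0, 0]) cube([77, 38, 825]);
  translate([77, 0, 0]) cube([379, 38, 77]);
  translate([77, 0, 748]) cube([379, 38, 77]);
}
translate([403, -598, 0]) {
  translate([0, 0, 410]) cube([289, 298, 28]);
  cube([44, 44, 410]);
  translate([245, 0, 0]) cube([44, 44, 410]);
  translate([0, 254, 0]) cube([44, 44, 410]);
  translate([245, 254, 0]) cube([44, 44, 410]);
}
translate([403, 1234, 0]) {
  translate([0, 0, 410]) cube([289, 298, 28]);
  cube([44, 44, 410]);
  translate([245, 0, 0]) cube([44, 44, 410]);
  translate([0, 254, 0]) cube([44, 44, 410]);
  translate([245, 254, 0]) cube([44, 44, 410]);
}
translate([-589, 318, 0]) {
  translate([0, 0, 410]) cube([289, 298, 28]);
  cube([44, 44, 410]);
  translate([245, 0, 0]) cube([44, 44, 410]);
  translate([0, 254, 0]) cube([44, 44, 410]);
  translate([245, 254, 0]) cube([44, 44, 410]);
}
translate([1395, 318, 0]) {
  translate([0, 0, 410]) cube([289, 298, 28]);
  cube([44, 44, 410]);
  translate([245, 0, 0]) cube([44, 44, 410]);
  translate([0, 254, 0]) cube([44, 44, 410]);
  translate([245, 254, 0]) cube([44, 44, 410]);
}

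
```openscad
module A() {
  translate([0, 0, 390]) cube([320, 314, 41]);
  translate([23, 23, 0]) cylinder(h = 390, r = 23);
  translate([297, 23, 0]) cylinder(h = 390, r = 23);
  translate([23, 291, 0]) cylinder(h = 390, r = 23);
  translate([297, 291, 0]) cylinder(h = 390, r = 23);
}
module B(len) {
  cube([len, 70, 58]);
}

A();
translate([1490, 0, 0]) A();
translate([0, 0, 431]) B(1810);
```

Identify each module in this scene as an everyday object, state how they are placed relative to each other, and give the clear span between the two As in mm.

A is a stool. B is a beam. A beam spans the tops of two stools. The clear span between the two stools is 1170 mm.

Second stool starts at x = 1490; first ends at x = 320; clear span = 1490 − 320 = 1170 mm.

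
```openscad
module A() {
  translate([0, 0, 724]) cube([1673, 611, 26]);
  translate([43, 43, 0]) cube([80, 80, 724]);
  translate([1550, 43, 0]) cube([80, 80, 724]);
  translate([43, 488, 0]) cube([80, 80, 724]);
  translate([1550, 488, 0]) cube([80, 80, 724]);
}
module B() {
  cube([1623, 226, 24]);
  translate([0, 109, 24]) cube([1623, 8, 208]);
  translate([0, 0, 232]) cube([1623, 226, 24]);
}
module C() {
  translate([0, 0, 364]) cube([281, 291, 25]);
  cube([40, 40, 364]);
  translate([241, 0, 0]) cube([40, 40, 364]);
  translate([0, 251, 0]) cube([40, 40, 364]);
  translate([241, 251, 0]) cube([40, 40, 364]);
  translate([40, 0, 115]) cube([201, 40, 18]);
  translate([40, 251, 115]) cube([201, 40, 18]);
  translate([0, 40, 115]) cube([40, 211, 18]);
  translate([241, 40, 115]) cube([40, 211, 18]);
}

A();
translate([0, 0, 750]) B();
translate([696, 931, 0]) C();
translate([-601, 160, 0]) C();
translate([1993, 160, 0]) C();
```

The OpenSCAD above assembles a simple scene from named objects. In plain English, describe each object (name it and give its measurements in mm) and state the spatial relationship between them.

A is a table with a 1673×611 mm rectangular top, 26 mm thick, top surface at z = 750 mm, supported by four 80×80 mm square legs, each inset 43 mm from the nearest pair of top edges, running from the floor.

B is an I-beam lying along x, 1623 mm long. Overall section height 256 mm. Two flanges 226 mm wide (y) and 24 mm thick, one on the floor and one at the top; a web 8 mm thick runs between them, centred on the flange width.

C is a simple wooden stool: a rectangular seat 281 mm (x) by 291 mm (y), 25 mm thick, top face at z = 389 mm, on four square legs, each 40×40 mm in cross-section. The legs rest on z = 0, each flush with a corner of the seat. Four stretchers, 40 mm wide and 18 mm tall, connect adjacent legs with their undersides at z = 115 mm, each running between the inner faces of the legs it joins and aligned with the legs' outer faces on the other axis.

The I-beam is on top of the table. Three stools sit around the table at the +y, −x, +x sides.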